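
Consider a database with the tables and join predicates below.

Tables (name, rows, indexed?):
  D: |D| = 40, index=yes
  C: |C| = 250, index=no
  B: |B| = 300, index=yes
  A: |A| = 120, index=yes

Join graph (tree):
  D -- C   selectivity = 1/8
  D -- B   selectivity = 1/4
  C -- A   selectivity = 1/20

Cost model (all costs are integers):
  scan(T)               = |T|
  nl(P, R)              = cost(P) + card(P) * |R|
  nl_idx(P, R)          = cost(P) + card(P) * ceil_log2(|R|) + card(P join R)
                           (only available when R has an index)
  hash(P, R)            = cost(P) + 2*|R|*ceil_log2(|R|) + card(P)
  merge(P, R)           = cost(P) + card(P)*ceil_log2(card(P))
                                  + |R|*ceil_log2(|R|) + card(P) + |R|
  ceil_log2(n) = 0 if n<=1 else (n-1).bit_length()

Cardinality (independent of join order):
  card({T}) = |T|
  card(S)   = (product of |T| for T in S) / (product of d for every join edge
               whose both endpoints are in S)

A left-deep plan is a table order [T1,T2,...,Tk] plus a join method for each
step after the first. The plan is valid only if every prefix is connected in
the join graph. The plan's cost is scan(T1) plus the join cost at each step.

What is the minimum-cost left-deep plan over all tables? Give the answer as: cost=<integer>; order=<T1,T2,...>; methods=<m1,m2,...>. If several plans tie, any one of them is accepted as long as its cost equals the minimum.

Selinger DP (subsets sized 1..n):
  {D}: scan cost=40, card=40
  {C}: scan cost=250, card=250
  {B}: scan cost=300, card=300
  {A}: scan cost=120, card=120
  {CD}: card=1250; try (D,hash)→980, (C,merge)→2570, (D,merge)→2780, (D,nl_idx)→3000, (C,hash)→4080, (C,nl)→10040 …(+1); best=980 via (D,hash)
  {BD}: card=3000; try (D,hash)→1080, (B,merge)→3320, (B,nl_idx)→3400, (D,merge)→3580, (D,nl_idx)→5100, (B,hash)→5480 …(+2); best=1080 via (D,hash)
  {AC}: card=1500; try (A,hash)→2180, (C,merge)→3330, (A,merge)→3460, (A,nl_idx)→3500, (C,hash)→4240, (C,nl)→30120 …(+1); best=2180 via (A,hash)
  {BCD}: card=93750; try (B,hash)→7630, (C,hash)→8080, (B,merge)→18980, (C,merge)→42330, (B,nl_idx)→105980, (B,nl)→375980 …(+1); best=7630 via (B,hash)
  {ACD}: card=7500; try (A,hash)→3910, (D,hash)→4160, (A,merge)→16940, (A,nl_idx)→17230, (D,nl_idx)→18680, (D,merge)→20460 …(+2); best=3910 via (A,hash)
  {ABCD}: card=562500; try (B,hash)→16810, (A,hash)→103060, (B,merge)→111910, (B,nl_idx)→633910, (A,nl_idx)→1226380, (A,merge)→1696090 …(+2); best=16810 via (B,hash)

cost=16810; order=C,D,A,B; methods=hash,hash,hash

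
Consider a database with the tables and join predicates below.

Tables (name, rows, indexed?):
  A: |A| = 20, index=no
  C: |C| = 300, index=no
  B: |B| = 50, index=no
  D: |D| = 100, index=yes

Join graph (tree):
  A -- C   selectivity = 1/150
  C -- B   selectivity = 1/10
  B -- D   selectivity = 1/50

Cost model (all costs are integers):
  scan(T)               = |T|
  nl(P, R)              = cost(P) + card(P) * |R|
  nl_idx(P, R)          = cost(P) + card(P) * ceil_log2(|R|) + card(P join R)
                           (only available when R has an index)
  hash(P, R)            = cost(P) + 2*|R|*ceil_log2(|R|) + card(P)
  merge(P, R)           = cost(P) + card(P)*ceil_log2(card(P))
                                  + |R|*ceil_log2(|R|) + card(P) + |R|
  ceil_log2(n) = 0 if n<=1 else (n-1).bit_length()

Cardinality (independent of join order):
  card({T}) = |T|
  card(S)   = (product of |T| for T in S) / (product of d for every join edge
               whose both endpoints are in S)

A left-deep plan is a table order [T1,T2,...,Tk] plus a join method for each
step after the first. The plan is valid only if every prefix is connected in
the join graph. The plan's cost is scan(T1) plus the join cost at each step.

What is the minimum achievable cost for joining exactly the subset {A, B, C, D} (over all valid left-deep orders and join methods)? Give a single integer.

Selinger DP over subsets of {A,B,C,D}:
  {A}: scan cost=20, card=20
  {C}: scan cost=300, card=300
  {B}: scan cost=50, card=50
  {D}: scan cost=100, card=100
  {AC}: card=40; try (A,hash)→800, (C,merge)→3140, (A,merge)→3420, (C,hash)→5440, (C,nl)→6020, (A,nl)→6300; best=800 via (A,hash)
  {BC}: card=1500; try (B,hash)→1200, (C,merge)→3400, (B,merge)→3650, (C,hash)→5500, (C,nl)→15050, (B,nl)→15300; best=1200 via (B,hash)
  {BD}: card=100; try (D,nl_idx)→500, (B,hash)→800, (D,merge)→1200, (B,merge)→1250, (D,hash)→1500, (D,nl)→5050 …(+1); best=500 via (D,nl_idx)
  {ABC}: card=200; try (B,merge)→1430, (B,hash)→1440, (B,nl)→2800, (A,hash)→2900, (A,merge)→19320, (A,nl)→31200; best=1430 via (B,merge)
  {BCD}: card=3000; try (D,hash)→4100, (C,merge)→4300, (C,hash)→6000, (D,nl_idx)→14700, (D,merge)→20000, (C,nl)→30500 …(+1); best=4100 via (D,hash)
  {ABCD}: card=400; try (D,hash)→3030, (D,nl_idx)→3230, (D,merge)→4030, (A,hash)→7300, (D,nl)→21430, (A,merge)→43220 …(+1); best=3030 via (D,hash)

3030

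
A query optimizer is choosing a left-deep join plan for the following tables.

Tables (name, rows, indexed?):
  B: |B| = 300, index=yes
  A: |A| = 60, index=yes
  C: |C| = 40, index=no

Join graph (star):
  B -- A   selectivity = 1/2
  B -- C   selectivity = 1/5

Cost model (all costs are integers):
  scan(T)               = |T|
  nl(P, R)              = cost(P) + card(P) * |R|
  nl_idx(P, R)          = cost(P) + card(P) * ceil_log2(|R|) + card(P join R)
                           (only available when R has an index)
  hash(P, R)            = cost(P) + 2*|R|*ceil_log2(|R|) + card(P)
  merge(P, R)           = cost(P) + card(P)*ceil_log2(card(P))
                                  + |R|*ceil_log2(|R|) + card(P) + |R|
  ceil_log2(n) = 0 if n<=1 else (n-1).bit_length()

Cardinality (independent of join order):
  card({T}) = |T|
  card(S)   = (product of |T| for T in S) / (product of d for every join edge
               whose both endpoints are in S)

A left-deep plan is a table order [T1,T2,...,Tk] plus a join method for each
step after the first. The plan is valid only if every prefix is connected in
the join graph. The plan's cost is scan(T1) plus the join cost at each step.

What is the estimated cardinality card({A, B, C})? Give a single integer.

72000

Tables in S: A(60), B(300), C(40)
Edges inside S: B-A(d=2), B-C(d=5)
numerator = 60 * 300 * 40 = 720000
denominator = 2 * 5 = 10
card(S) = 720000 / 10 = 72000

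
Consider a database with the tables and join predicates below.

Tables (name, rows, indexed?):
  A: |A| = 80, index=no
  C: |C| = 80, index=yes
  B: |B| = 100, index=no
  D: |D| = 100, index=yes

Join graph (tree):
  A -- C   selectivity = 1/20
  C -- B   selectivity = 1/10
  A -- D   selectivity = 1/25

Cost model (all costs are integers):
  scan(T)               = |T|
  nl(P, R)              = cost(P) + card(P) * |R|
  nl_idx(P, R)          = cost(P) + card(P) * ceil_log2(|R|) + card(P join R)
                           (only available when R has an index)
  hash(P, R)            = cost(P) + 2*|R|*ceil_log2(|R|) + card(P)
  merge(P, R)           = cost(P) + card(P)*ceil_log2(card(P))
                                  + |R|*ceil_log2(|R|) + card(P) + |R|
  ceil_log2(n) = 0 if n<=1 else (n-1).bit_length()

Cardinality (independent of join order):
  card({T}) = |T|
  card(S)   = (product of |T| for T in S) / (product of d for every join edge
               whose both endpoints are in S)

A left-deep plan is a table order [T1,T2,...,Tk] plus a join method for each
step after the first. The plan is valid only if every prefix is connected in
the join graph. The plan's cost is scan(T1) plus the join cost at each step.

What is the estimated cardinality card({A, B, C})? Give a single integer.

3200

Tables in S: A(80), B(100), C(80)
Edges inside S: A-C(d=20), C-B(d=10)
numerator = 80 * 100 * 80 = 640000
denominator = 20 * 10 = 200
card(S) = 640000 / 200 = 3200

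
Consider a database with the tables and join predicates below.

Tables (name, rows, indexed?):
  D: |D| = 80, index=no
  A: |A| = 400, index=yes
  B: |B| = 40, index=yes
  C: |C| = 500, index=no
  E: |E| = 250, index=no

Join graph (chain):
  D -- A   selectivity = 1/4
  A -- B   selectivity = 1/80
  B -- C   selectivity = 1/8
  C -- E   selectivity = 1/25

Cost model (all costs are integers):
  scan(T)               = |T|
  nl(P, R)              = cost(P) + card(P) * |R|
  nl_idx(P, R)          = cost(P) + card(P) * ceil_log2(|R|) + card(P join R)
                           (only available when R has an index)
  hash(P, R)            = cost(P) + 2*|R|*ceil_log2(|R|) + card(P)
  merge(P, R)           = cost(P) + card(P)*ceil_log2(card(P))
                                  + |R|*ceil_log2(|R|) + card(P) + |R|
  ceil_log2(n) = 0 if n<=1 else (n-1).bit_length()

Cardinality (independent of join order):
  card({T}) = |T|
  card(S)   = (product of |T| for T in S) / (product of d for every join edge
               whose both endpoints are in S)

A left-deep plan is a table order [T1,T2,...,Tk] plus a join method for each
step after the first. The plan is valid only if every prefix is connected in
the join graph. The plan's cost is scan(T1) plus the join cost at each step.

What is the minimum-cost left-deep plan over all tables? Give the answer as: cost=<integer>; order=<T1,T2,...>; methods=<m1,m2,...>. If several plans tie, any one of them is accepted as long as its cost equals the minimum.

Selinger DP (subsets sized 1..n):
  {D}: scan cost=80, card=80
  {A}: scan cost=400, card=400
  {B}: scan cost=40, card=40
  {C}: scan cost=500, card=500
  {E}: scan cost=250, card=250
  {AD}: card=8000; try (D,hash)→1920, (A,merge)→4720, (D,merge)→5040, (A,hash)→7360, (A,nl_idx)→8800, (A,nl)→32080 …(+1); best=1920 via (D,hash)
  {AB}: card=200; try (A,nl_idx)→600, (B,hash)→1280, (B,nl_idx)→3000, (A,merge)→4320, (B,merge)→4680, (A,hash)→7280 …(+2); best=600 via (A,nl_idx)
  {BC}: card=2500; try (B,hash)→1480, (C,merge)→5320, (B,merge)→5780, (B,nl_idx)→6000, (C,hash)→9080, (C,nl)→20040 …(+1); best=1480 via (B,hash)
  {CE}: card=5000; try (E,hash)→5000, (C,merge)→7500, (E,merge)→7750, (C,hash)→9500, (C,nl)→125250, (E,nl)→125500; best=5000 via (E,hash)
  {ABD}: card=4000; try (D,hash)→1920, (D,merge)→3040, (B,hash)→10400, (D,nl)→16600, (B,nl_idx)→53920, (B,merge)→114200 …(+1); best=1920 via (D,hash)
  {ABC}: card=12500; try (C,merge)→7400, (C,hash)→9800, (A,hash)→11180, (A,nl_idx)→36480, (A,merge)→37980, (C,nl)→100600 …(+1); best=7400 via (C,merge)
  {BCE}: card=25000; try (E,hash)→7980, (B,hash)→10480, (E,merge)→36230, (B,nl_idx)→60000, (B,merge)→75280, (B,nl)→205000 …(+1); best=7980 via (E,hash)
  {ABCD}: card=250000; try (C,hash)→14920, (D,hash)→21020, (C,merge)→58920, (D,merge)→195540, (D,nl)→1007400, (C,nl)→2001920; best=14920 via (C,hash)
  {ABCE}: card=125000; try (E,hash)→23900, (A,hash)→40180, (E,merge)→197150, (A,nl_idx)→357980, (A,merge)→411980, (E,nl)→3132400 …(+1); best=23900 via (E,hash)
  {ABCDE}: card=2500000; try (D,hash)→150020, (E,hash)→268920, (D,merge)→2274540, (E,merge)→4767170, (D,nl)→10023900, (E,nl)→62514920; best=150020 via (D,hash)

cost=150020; order=B,A,C,E,D; methods=nl_idx,merge,hash,hash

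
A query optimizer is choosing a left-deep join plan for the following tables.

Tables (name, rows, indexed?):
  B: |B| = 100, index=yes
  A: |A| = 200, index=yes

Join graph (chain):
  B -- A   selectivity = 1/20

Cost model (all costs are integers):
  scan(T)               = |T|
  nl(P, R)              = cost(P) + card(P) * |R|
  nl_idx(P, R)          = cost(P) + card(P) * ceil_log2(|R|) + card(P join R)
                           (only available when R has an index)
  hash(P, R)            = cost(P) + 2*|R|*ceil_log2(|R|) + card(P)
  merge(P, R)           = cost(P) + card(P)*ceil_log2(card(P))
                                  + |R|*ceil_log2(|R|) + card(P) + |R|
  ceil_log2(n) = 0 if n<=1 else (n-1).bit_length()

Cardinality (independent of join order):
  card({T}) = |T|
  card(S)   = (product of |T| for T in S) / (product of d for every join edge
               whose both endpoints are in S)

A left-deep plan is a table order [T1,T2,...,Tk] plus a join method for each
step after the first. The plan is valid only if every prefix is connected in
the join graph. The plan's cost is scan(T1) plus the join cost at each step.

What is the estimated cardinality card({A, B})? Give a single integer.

1000

Tables in S: A(200), B(100)
Edges inside S: B-A(d=20)
numerator = 200 * 100 = 20000
denominator = 20 = 20
card(S) = 20000 / 20 = 1000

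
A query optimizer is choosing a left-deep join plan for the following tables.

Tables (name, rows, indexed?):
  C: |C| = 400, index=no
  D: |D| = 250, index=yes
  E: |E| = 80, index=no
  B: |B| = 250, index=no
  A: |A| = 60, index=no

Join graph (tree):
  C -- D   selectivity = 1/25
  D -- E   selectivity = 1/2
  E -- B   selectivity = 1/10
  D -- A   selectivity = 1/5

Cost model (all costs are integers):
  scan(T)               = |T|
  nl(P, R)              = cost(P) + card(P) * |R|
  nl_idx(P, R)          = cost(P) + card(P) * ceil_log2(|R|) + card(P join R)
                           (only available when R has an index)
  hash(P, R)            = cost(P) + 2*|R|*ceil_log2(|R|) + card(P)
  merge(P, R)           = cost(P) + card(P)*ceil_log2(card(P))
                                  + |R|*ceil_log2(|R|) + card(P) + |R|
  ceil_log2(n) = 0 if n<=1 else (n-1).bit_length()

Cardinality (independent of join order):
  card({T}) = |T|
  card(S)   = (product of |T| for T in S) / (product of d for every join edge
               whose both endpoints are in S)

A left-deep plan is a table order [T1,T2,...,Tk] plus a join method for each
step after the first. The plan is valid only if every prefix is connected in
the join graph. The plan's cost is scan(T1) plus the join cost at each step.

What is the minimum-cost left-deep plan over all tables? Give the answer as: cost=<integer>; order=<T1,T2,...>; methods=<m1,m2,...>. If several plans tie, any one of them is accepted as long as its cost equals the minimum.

cost=1982640; order=C,D,A,E,B; methods=hash,hash,hash,hash

Selinger DP (subsets sized 1..n):
  {C}: scan cost=400, card=400
  {D}: scan cost=250, card=250
  {E}: scan cost=80, card=80
  {B}: scan cost=250, card=250
  {A}: scan cost=60, card=60
  {CD}: card=4000; try (D,hash)→4800, (C,merge)→6500, (D,merge)→6650, (D,nl_idx)→7600, (C,hash)→7700, (C,nl)→100250 …(+1); best=4800 via (D,hash)
  {DE}: card=10000; try (E,hash)→1620, (D,merge)→2970, (E,merge)→3140, (D,hash)→4160, (D,nl_idx)→10720, (D,nl)→20080 …(+1); best=1620 via (E,hash)
  {AD}: card=3000; try (A,hash)→1220, (D,merge)→2730, (A,merge)→2920, (D,nl_idx)→3540, (D,hash)→4120, (D,nl)→15060 …(+1); best=1220 via (A,hash)
  {BE}: card=2000; try (E,hash)→1620, (B,merge)→2970, (E,merge)→3140, (B,hash)→4160, (B,nl)→20080, (E,nl)→20250; best=1620 via (E,hash)
  {CDE}: card=160000; try (E,hash)→9920, (C,hash)→18820, (E,merge)→57440, (C,merge)→155620, (E,nl)→324800, (C,nl)→4001620; best=9920 via (E,hash)
  {ACD}: card=48000; try (A,hash)→9520, (C,hash)→11420, (C,merge)→44220, (A,merge)→57220, (A,nl)→244800, (C,nl)→1201220; best=9520 via (A,hash)
  {BDE}: card=250000; try (D,hash)→7620, (B,hash)→15620, (D,merge)→27870, (B,merge)→153870, (D,nl_idx)→267620, (D,nl)→501620 …(+1); best=7620 via (D,hash)
  {ADE}: card=120000; try (E,hash)→5340, (A,hash)→12340, (E,merge)→40860, (A,merge)→152040, (E,nl)→241220, (A,nl)→601620; best=5340 via (E,hash)
  {BCDE}: card=4000000; try (B,hash)→173920, (C,hash)→264820, (B,merge)→3052170, (C,merge)→4761620, (B,nl)→40009920, (C,nl)→100007620; best=173920 via (B,hash)
  {ACDE}: card=1920000; try (E,hash)→58640, (C,hash)→132540, (A,hash)→170640, (E,merge)→826160, (C,merge)→2169340, (A,merge)→3050340 …(+3); best=58640 via (E,hash)
  {ABDE}: card=3000000; try (B,hash)→129340, (A,hash)→258340, (B,merge)→2167590, (A,merge)→4758040, (A,nl)→15007620, (B,nl)→30005340; best=129340 via (B,hash)
  {ABCDE}: card=48000000; try (B,hash)→1982640, (C,hash)→3136540, (A,hash)→4174640, (B,merge)→42300890, (C,merge)→69133340, (A,merge)→92174340 …(+3); best=1982640 via (B,hash)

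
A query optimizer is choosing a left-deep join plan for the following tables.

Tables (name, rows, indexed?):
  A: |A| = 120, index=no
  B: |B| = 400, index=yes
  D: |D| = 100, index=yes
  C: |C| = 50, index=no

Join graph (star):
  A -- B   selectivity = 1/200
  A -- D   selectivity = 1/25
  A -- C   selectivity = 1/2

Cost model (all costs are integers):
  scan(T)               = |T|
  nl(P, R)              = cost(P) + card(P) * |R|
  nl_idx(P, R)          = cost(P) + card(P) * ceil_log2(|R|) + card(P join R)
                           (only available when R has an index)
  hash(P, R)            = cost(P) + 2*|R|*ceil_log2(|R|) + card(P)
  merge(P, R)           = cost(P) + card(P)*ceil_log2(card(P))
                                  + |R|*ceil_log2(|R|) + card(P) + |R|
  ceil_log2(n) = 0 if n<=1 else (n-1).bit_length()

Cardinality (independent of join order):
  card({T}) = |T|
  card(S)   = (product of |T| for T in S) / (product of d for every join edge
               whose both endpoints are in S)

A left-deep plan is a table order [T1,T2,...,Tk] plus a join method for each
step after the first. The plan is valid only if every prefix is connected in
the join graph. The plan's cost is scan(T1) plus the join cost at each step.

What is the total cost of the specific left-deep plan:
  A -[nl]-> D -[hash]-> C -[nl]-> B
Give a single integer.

4813200

step 1: scan A: cost=120, card=120
step 2: join D via nl
    card(P join D) = 120*100/(25) = 480
    cost = 120 + 120*100 = 12120
step 3: join C via hash
    card(P join C) = 480*50/(2) = 12000
    cost = 12120 + 2*50*6 + 480 = 13200
step 4: join B via nl
    card(P join B) = 12000*400/(200) = 24000
    cost = 13200 + 12000*400 = 4813200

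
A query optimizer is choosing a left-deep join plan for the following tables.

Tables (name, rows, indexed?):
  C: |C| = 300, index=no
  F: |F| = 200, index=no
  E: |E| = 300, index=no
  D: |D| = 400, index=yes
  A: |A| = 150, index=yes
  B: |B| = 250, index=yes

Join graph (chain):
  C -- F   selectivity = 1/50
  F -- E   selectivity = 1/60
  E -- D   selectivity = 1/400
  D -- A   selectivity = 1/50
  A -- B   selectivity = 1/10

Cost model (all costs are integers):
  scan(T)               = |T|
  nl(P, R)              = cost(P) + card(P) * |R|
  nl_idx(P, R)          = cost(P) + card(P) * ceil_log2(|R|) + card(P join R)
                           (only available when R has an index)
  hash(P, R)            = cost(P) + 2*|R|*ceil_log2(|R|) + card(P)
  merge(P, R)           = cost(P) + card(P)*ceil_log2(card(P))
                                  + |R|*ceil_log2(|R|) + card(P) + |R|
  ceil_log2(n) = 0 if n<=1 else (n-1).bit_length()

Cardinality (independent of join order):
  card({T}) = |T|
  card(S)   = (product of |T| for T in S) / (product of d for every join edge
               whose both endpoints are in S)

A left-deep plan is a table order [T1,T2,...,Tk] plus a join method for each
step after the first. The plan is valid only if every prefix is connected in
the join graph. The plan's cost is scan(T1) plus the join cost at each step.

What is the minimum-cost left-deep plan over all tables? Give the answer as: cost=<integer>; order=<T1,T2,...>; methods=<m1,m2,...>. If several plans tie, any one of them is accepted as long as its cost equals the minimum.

Selinger DP (subsets sized 1..n):
  {C}: scan cost=300, card=300
  {F}: scan cost=200, card=200
  {E}: scan cost=300, card=300
  {D}: scan cost=400, card=400
  {A}: scan cost=150, card=150
  {B}: scan cost=250, card=250
  {CF}: card=1200; try (F,hash)→3800, (C,merge)→5000, (F,merge)→5100, (C,hash)→5800, (C,nl)→60200, (F,nl)→60300; best=3800 via (F,hash)
  {EF}: card=1000; try (F,hash)→3800, (E,merge)→5000, (F,merge)→5100, (E,hash)→5800, (E,nl)→60200, (F,nl)→60300; best=3800 via (F,hash)
  {DE}: card=300; try (D,nl_idx)→3300, (E,hash)→6200, (D,merge)→7300, (E,merge)→7400, (D,hash)→7800, (D,nl)→120300 …(+1); best=3300 via (D,nl_idx)
  {AD}: card=1200; try (D,nl_idx)→2700, (A,hash)→3200, (A,nl_idx)→4800, (D,merge)→5500, (A,merge)→5750, (D,hash)→7500 …(+2); best=2700 via (D,nl_idx)
  {AB}: card=3750; try (A,hash)→2900, (B,merge)→3750, (A,merge)→3850, (B,hash)→4300, (B,nl_idx)→5100, (A,nl_idx)→6000 …(+2); best=2900 via (A,hash)
  {CEF}: card=6000; try (C,hash)→10200, (E,hash)→10400, (C,merge)→17800, (E,merge)→21200, (C,nl)→303800, (E,nl)→363800; best=10200 via (C,hash)
  {DEF}: card=1000; try (F,hash)→6800, (F,merge)→8100, (D,hash)→12000, (D,nl_idx)→13800, (D,merge)→18800, (F,nl)→63300 …(+1); best=6800 via (F,hash)
  {ADE}: card=900; try (A,hash)→6000, (A,nl_idx)→6600, (A,merge)→7650, (E,hash)→9300, (E,merge)→20100, (A,nl)→48300 …(+1); best=6000 via (A,hash)
  {ABD}: card=30000; try (B,hash)→7900, (D,hash)→13850, (B,merge)→19350, (B,nl_idx)→42300, (D,merge)→55650, (D,nl_idx)→66650 …(+2); best=7900 via (B,hash)
  {CDEF}: card=6000; try (C,hash)→13200, (C,merge)→20800, (D,hash)→23400, (D,nl_idx)→70200, (D,merge)→98200, (C,nl)→306800 …(+1); best=13200 via (C,hash)
  {ADEF}: card=3000; try (F,hash)→10100, (A,hash)→10200, (F,merge)→17700, (A,nl_idx)→17800, (A,merge)→19150, (A,nl)→156800 …(+1); best=10100 via (F,hash)
  {ABDE}: card=22500; try (B,hash)→10900, (B,merge)→18150, (B,nl_idx)→35700, (E,hash)→43300, (B,nl)→231000, (E,merge)→490900 …(+1); best=10900 via (B,hash)
  {ACDEF}: card=18000; try (C,hash)→18500, (A,hash)→21600, (C,merge)→52100, (A,nl_idx)→79200, (A,merge)→98550, (C,nl)→910100 …(+1); best=18500 via (C,hash)
  {ABDEF}: card=75000; try (B,hash)→17100, (F,hash)→36600, (B,merge)→51350, (B,nl_idx)→109100, (F,merge)→372700, (B,nl)→760100 …(+1); best=17100 via (B,hash)
  {ABCDEF}: card=450000; try (B,hash)→40500, (C,hash)→97500, (B,merge)→308750, (B,nl_idx)→612500, (C,merge)→1370100, (B,nl)→4518500 …(+1); best=40500 via (B,hash)

cost=40500; order=E,D,A,F,C,B; methods=nl_idx,hash,hash,hash,hash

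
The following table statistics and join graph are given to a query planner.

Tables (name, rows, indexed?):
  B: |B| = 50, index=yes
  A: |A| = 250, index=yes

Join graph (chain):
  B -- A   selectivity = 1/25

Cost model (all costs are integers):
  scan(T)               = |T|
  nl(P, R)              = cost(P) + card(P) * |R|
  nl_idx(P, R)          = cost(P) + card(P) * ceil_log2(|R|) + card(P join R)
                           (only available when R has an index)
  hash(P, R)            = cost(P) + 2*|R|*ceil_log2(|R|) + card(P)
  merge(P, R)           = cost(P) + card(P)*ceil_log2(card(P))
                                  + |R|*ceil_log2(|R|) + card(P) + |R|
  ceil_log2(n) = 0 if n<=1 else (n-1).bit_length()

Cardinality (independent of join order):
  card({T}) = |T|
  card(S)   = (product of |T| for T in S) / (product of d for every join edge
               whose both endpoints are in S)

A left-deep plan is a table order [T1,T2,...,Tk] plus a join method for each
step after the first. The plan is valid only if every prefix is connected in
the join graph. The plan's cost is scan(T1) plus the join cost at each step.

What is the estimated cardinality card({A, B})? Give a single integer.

500

Tables in S: A(250), B(50)
Edges inside S: B-A(d=25)
numerator = 250 * 50 = 12500
denominator = 25 = 25
card(S) = 12500 / 25 = 500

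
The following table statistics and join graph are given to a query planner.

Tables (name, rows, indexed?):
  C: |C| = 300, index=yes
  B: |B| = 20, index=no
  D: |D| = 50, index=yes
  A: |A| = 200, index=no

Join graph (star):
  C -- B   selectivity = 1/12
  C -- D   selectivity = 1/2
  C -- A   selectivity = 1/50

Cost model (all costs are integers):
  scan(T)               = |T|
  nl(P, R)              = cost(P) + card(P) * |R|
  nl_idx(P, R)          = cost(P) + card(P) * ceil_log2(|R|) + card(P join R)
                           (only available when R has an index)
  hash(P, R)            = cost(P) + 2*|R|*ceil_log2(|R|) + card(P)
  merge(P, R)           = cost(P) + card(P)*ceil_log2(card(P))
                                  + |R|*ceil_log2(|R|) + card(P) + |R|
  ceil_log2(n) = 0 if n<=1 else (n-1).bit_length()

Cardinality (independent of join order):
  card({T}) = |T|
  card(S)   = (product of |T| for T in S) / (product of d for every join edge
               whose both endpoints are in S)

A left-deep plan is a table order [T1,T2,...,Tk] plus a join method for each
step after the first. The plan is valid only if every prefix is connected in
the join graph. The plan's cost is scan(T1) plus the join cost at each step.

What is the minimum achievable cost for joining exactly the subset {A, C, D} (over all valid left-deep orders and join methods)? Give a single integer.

Selinger DP over subsets of {A,C,D}:
  {C}: scan cost=300, card=300
  {D}: scan cost=50, card=50
  {A}: scan cost=200, card=200
  {CD}: card=7500; try (D,hash)→1200, (C,merge)→3400, (D,merge)→3650, (C,hash)→5500, (C,nl_idx)→8000, (D,nl_idx)→9600 …(+2); best=1200 via (D,hash)
  {AC}: card=1200; try (C,nl_idx)→3200, (A,hash)→3800, (C,merge)→5000, (A,merge)→5100, (C,hash)→5800, (C,nl)→60200 …(+1); best=3200 via (C,nl_idx)
  {ACD}: card=30000; try (D,hash)→5000, (A,hash)→11900, (D,merge)→17950, (D,nl_idx)→40400, (D,nl)→63200, (A,merge)→108000 …(+1); best=5000 via (D,hash)

5000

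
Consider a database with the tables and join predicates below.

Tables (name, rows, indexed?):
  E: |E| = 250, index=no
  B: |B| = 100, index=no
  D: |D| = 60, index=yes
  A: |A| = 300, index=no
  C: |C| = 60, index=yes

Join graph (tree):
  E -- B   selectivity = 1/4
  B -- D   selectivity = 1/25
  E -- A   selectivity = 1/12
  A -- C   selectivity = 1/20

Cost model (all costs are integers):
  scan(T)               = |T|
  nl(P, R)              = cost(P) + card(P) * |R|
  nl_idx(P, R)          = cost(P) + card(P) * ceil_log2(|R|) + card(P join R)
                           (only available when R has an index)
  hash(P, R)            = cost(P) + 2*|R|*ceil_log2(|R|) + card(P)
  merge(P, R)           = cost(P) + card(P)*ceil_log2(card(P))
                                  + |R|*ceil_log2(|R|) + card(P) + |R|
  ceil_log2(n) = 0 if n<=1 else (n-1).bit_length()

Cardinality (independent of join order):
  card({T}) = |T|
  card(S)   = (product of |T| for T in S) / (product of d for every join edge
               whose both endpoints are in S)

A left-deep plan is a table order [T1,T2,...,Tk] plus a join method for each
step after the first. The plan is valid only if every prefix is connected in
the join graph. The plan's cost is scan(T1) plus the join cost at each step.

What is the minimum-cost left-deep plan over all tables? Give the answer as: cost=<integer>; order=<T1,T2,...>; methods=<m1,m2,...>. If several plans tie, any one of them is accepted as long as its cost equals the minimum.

Selinger DP (subsets sized 1..n):
  {E}: scan cost=250, card=250
  {B}: scan cost=100, card=100
  {D}: scan cost=60, card=60
  {A}: scan cost=300, card=300
  {C}: scan cost=60, card=60
  {BE}: card=6250; try (B,hash)→1900, (E,merge)→3150, (B,merge)→3300, (E,hash)→4200, (E,nl)→25100, (B,nl)→25250; best=1900 via (B,hash)
  {AE}: card=6250; try (E,hash)→4600, (A,merge)→5500, (E,merge)→5550, (A,hash)→5900, (A,nl)→75250, (E,nl)→75300; best=4600 via (E,hash)
  {BD}: card=240; try (D,hash)→920, (D,nl_idx)→940, (B,merge)→1280, (D,merge)→1320, (B,hash)→1520, (B,nl)→6060 …(+1); best=920 via (D,hash)
  {AC}: card=900; try (C,hash)→1320, (C,nl_idx)→3000, (A,merge)→3480, (C,merge)→3720, (A,hash)→5520, (A,nl)→18060 …(+1); best=1320 via (C,hash)
  {BDE}: card=15000; try (E,hash)→5160, (E,merge)→5330, (D,hash)→8870, (D,nl_idx)→54400, (E,nl)→60920, (D,merge)→89820 …(+1); best=5160 via (E,hash)
  {ABE}: card=156250; try (B,hash)→12250, (A,hash)→13550, (A,merge)→92400, (B,merge)→92900, (B,nl)→629600, (A,nl)→1876900; best=12250 via (B,hash)
  {ACE}: card=18750; try (E,hash)→6220, (C,hash)→11570, (E,merge)→13470, (C,nl_idx)→60850, (C,merge)→92520, (E,nl)→226320 …(+1); best=6220 via (E,hash)
  {ABDE}: card=375000; try (A,hash)→25560, (D,hash)→169220, (A,merge)→233160, (D,nl_idx)→1324750, (D,merge)→2981420, (A,nl)→4505160 …(+1); best=25560 via (A,hash)
  {ABCE}: card=468750; try (B,hash)→26370, (C,hash)→169220, (B,merge)→307020, (C,nl_idx)→1418500, (B,nl)→1881220, (C,merge)→2981420 …(+1); best=26370 via (B,hash)
  {ABCDE}: card=1125000; try (C,hash)→401280, (D,hash)→495840, (C,nl_idx)→3400560, (D,nl_idx)→3963870, (C,merge)→7525980, (D,merge)→9401790 …(+2); best=401280 via (C,hash)

cost=401280; order=B,D,E,A,C; methods=hash,hash,hash,hash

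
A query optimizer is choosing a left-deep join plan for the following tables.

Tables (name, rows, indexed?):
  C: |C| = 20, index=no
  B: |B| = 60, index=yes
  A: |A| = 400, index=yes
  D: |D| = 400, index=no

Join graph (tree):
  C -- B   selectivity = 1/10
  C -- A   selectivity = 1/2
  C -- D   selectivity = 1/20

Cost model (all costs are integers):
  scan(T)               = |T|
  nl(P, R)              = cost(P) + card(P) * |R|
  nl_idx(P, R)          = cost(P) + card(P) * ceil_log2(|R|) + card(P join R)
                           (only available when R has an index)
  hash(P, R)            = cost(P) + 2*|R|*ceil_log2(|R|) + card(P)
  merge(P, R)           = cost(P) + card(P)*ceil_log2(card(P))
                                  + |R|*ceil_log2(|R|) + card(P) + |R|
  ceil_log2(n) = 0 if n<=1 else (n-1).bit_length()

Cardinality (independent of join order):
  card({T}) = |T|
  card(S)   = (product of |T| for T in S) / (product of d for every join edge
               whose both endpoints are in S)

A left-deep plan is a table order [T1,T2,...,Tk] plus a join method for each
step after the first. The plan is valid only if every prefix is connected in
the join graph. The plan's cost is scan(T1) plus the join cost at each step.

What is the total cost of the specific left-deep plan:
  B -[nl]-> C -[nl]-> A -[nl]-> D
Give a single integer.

step 1: scan B: cost=60, card=60
step 2: join C via nl
    card(P join C) = 60*20/(10) = 120
    cost = 60 + 60*20 = 1260
step 3: join A via nl
    card(P join A) = 120*400/(2) = 24000
    cost = 1260 + 120*400 = 49260
step 4: join D via nl
    card(P join D) = 24000*400/(20) = 480000
    cost = 49260 + 24000*400 = 9649260

9649260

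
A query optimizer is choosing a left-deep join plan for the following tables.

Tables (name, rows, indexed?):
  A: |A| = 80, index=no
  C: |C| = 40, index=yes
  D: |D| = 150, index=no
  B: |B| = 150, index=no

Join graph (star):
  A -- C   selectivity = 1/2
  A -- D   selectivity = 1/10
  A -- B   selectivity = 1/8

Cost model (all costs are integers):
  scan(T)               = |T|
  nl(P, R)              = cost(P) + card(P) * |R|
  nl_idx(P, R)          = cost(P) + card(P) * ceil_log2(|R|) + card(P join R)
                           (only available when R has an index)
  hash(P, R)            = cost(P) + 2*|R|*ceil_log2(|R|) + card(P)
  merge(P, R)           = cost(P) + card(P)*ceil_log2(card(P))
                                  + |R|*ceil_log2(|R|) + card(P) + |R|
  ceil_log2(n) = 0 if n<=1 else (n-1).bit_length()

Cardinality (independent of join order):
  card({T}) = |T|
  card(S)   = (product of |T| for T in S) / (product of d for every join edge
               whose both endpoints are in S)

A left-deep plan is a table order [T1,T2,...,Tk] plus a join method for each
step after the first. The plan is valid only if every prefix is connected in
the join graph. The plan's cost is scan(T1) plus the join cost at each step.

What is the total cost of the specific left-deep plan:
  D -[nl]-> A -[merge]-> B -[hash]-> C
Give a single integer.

50880

step 1: scan D: cost=150, card=150
step 2: join A via nl
    card(P join A) = 150*80/(10) = 1200
    cost = 150 + 150*80 = 12150
step 3: join B via merge
    card(P join B) = 1200*150/(8) = 22500
    cost = 12150 + 1200*11 + 150*8 + 1200 + 150 = 27900
step 4: join C via hash
    card(P join C) = 22500*40/(2) = 450000
    cost = 27900 + 2*40*6 + 22500 = 50880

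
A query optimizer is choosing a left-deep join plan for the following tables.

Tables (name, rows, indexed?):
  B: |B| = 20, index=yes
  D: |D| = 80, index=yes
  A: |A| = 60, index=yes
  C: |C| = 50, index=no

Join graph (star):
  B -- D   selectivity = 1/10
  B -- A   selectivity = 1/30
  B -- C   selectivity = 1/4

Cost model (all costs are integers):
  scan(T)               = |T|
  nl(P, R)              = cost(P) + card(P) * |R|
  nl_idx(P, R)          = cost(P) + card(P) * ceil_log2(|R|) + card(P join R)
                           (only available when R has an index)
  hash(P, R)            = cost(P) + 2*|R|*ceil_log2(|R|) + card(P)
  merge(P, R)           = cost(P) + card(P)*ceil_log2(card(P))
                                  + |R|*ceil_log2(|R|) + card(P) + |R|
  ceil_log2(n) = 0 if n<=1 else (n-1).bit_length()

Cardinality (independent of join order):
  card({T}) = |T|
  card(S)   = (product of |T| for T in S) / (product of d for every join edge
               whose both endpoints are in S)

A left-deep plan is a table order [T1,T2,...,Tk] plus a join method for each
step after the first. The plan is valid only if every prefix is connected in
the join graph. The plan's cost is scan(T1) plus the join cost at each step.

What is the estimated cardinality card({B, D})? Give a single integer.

160

Tables in S: B(20), D(80)
Edges inside S: B-D(d=10)
numerator = 20 * 80 = 1600
denominator = 10 = 10
card(S) = 1600 / 10 = 160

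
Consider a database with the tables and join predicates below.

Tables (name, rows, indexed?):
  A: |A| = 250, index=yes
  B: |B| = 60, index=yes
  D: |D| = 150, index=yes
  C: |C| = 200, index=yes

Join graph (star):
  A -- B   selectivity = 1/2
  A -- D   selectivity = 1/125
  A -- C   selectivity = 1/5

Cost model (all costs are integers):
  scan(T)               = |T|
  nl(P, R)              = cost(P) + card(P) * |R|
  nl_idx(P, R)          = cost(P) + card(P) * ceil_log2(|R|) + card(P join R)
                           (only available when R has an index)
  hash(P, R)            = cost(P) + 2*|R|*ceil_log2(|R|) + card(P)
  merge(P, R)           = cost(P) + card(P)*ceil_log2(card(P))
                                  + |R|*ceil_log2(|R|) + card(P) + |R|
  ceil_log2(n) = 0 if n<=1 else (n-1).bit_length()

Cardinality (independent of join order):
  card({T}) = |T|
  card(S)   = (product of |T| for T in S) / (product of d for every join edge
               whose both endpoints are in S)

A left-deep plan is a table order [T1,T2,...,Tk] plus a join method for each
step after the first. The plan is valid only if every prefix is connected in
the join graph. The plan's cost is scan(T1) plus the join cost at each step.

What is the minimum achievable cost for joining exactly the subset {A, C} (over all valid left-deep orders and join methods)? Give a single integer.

3700

Selinger DP over subsets of {A,C}:
  {A}: scan cost=250, card=250
  {C}: scan cost=200, card=200
  {AC}: card=10000; try (C,hash)→3700, (A,merge)→4250, (C,merge)→4300, (A,hash)→4400, (A,nl_idx)→11800, (C,nl_idx)→12250 …(+2); best=3700 via (C,hash)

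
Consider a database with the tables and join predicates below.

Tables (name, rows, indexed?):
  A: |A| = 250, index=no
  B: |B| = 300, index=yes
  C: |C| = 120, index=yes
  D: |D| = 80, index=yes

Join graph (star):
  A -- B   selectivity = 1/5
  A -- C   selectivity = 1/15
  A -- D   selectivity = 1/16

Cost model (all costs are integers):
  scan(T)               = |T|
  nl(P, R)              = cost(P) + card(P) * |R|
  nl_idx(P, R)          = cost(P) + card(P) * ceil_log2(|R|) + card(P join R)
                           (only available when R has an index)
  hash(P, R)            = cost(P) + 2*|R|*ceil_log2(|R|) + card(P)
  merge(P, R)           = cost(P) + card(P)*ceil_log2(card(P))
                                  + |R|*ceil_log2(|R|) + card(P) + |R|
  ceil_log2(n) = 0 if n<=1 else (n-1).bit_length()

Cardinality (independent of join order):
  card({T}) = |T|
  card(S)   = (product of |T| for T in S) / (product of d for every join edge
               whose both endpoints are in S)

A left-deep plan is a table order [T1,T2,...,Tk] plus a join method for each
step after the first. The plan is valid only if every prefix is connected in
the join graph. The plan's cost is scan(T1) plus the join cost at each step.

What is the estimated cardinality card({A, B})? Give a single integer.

15000

Tables in S: A(250), B(300)
Edges inside S: A-B(d=5)
numerator = 250 * 300 = 75000
denominator = 5 = 5
card(S) = 75000 / 5 = 15000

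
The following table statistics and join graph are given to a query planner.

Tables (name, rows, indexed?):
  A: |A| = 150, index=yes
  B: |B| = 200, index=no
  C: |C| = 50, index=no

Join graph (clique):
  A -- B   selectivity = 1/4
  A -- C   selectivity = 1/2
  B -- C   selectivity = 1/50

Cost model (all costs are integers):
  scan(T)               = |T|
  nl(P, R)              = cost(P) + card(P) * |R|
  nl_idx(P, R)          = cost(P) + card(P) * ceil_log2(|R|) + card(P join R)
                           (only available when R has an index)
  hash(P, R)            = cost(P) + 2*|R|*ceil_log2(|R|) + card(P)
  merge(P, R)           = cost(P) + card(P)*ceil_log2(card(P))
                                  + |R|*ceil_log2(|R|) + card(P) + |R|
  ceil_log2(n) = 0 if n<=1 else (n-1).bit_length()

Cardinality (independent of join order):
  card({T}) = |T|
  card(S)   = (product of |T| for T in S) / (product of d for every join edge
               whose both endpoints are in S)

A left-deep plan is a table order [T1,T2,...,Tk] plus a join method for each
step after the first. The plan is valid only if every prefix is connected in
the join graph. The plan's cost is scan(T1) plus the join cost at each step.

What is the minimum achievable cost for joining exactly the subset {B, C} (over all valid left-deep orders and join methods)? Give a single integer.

1000

Selinger DP over subsets of {B,C}:
  {B}: scan cost=200, card=200
  {C}: scan cost=50, card=50
  {BC}: card=200; try (C,hash)→1000, (B,merge)→2200, (C,merge)→2350, (B,hash)→3300, (B,nl)→10050, (C,nl)→10200; best=1000 via (C,hash)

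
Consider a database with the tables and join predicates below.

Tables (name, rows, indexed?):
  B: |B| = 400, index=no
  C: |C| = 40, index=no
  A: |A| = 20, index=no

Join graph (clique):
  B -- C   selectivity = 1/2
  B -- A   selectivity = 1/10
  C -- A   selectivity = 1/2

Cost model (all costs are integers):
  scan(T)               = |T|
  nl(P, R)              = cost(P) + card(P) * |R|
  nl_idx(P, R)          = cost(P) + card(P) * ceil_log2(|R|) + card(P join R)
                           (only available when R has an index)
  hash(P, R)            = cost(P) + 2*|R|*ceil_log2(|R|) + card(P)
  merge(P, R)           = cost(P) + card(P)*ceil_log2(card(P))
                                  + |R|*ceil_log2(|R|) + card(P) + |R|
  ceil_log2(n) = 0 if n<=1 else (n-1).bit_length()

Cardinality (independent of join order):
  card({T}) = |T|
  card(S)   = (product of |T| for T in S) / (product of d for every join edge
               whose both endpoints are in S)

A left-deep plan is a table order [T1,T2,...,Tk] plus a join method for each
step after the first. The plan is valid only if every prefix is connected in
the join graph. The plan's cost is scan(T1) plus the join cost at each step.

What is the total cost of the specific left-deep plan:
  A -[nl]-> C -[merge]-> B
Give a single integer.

step 1: scan A: cost=20, card=20
step 2: join C via nl
    card(P join C) = 20*40/(2) = 400
    cost = 20 + 20*40 = 820
step 3: join B via merge
    card(P join B) = 400*400/(2*10) = 8000
    cost = 820 + 400*9 + 400*9 + 400 + 400 = 8820

8820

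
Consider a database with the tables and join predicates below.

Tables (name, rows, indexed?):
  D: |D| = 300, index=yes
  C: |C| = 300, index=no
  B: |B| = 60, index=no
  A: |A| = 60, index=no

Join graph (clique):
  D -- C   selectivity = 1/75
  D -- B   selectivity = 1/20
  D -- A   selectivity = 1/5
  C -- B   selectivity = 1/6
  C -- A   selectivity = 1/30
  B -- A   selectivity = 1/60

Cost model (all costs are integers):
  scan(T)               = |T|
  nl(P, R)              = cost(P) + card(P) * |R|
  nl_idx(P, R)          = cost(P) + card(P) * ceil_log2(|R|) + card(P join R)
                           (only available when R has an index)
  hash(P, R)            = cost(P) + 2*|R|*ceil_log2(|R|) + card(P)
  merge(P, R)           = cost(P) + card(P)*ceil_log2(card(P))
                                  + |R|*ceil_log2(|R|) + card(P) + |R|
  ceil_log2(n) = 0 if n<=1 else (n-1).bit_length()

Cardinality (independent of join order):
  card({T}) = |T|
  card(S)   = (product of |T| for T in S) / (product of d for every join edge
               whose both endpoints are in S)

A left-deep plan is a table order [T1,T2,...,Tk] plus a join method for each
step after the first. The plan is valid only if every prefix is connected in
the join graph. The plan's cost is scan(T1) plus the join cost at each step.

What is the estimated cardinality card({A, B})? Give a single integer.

Tables in S: A(60), B(60)
Edges inside S: B-A(d=60)
numerator = 60 * 60 = 3600
denominator = 60 = 60
card(S) = 3600 / 60 = 60

60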